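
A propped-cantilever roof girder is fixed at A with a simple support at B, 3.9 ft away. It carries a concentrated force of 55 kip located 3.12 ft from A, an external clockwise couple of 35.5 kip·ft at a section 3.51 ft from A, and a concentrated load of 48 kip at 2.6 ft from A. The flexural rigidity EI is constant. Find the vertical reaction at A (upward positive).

Take the reaction at B as the redundant and release it; the primary structure is a cantilever fixed at A.
Free-end deflection of the primary structure under the applied loading (downward +):
  point load 55 at a = 3.12: Pa²(3L − a)/(6EI) = 765.6/EI
  clockwise couple 35.5 at a = 3.51: M₀a(2L − a)/(2EI) = 267.3/EI
  point load 48 at a = 2.6: Pa²(3L − a)/(6EI) = 492.1/EI
  δ_0 = 1525/EI
Flexibility coefficient — unit upward force at B: δ_{BB} = L³/(3EI) = 19.77/EI.
The prop prevents deflection at B: R_B = δ_0/δ_{BB} = 1525/19.77 = 77.13 kip.
Vertical equilibrium: R_A = ΣP − R_B = 103 − 77.13 = 25.87 kip.

R_A = 25.87 kip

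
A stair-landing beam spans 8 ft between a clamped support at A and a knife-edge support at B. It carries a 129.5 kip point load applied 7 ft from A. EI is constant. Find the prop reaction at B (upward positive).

Remove the prop at B; the released (primary) structure is a cantilever built in at A.
Free-end deflection of the primary structure under the applied loading (downward +):
  point load 129.5 at a = 7: Pa²(3L − a)/(6EI) = 17979/EI
Tip deflection under a unit load at B: L³/(3EI) = 170.7/EI.
The prop prevents deflection at B: R_B = δ_0/δ_{BB} = 17979/170.7 = 105.3 kip.

R_B = 105.3 kip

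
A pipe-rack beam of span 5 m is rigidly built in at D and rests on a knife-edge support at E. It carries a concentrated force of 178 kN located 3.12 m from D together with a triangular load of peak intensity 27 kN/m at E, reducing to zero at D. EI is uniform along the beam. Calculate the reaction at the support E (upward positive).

Release the roller at E. Primary structure: cantilever fixed at D.
Free-end deflection of the primary structure under the applied loading (downward +):
  point load 178 at a = 3.12: Pa²(3L − a)/(6EI) = 3431/EI
  triangular load, peak 27 at the free end: 11w₀L⁴/(120EI) = 1547/EI
  δ_0 = 4978/EI
Flexibility coefficient — unit upward force at E: δ_{EE} = L³/(3EI) = 41.67/EI.
Compatibility at E: δ_0 − R_E·δ_{EE} = 0, so R_E = 4978/41.67 = 119.5 kN.

R_E = 119.5 kN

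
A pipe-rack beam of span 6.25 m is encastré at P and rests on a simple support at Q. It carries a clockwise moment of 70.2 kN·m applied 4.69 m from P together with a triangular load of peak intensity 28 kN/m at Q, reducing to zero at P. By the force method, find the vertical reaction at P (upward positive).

Choose R_Q as the redundant. The primary structure is the cantilever fixed at P.
Deflection at Q on the released cantilever, summing each load's contribution:
  clockwise couple 70.2 at a = 4.69: M₀a(2L − a)/(2EI) = 1286/EI
  triangular load, peak 28 at the free end: 11w₀L⁴/(120EI) = 3916/EI
  δ_0 = 5202/EI
Flexibility coefficient — unit upward force at Q: δ_{QQ} = L³/(3EI) = 81.38/EI.
Compatibility at Q: δ_0 − R_Q·δ_{QQ} = 0, so R_Q = 5202/81.38 = 63.92 kN.
Vertical equilibrium: R_P = ΣP − R_Q = 87.5 − 63.92 = 23.58 kN.

R_P = 23.58 kN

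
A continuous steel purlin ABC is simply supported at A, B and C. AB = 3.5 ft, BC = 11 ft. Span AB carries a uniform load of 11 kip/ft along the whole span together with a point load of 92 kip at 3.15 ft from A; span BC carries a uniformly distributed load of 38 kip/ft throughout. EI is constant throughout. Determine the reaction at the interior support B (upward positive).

R_B = 479.3 kip

Insert a hinge at B; M_B is the redundant, and each span becomes simply supported.
End slopes at the hinge B, treating each span as simply supported:
  span AB: UDL 11: wL³/(24EI) = 19.65/EI
  span AB: point load 92 at a = 3.15: Pab(L + a)/(6LEI) = 32.12/EI
  span BC: UDL 38: wL³/(24EI) = 2107/EI
  relative rotation θ_0 = (51.77 + 2107)/EI = 2159/EI
A unit hogging moment at B produces rotation L₁/(3EI) + L₂/(3EI) = 4.833/EI.
Slope continuity at B: θ_0 = M_B·4.833/EI, so M_B = 2159/4.833 = 446.7 kip·ft (hogging).
Span AB, ΣM about A with M_B applied at B: R_B^{AB}·3.5 = 357.2 + 446.7, so R_B^{AB} = 229.7 kip and R_A = 130.5 − 229.7 = -99.19 kip.
Span BC, ΣM about C: R_B^{BC}·11 = 2299 + 446.7, so R_B^{BC} = 249.6 kip and R_C = 418 − 249.6 = 168.4 kip.
R_B = 229.7 + 249.6 = 479.3 kip.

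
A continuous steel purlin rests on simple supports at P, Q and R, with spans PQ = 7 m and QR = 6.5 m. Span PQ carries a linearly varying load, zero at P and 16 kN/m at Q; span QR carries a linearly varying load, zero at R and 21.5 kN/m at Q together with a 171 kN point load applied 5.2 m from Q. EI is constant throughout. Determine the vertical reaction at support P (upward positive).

R_P = 3.29 kN

Take M_Q as the redundant. Released structure: two simple spans PQ and QR with a hinge at Q.
End slopes at the hinge Q, treating each span as simply supported:
  span PQ: triangular load, peak 16: w₀L³/(45EI) = 122/EI
  span QR: triangular load, peak 21.5: w₀L³/(45EI) = 131.2/EI
  span QR: point load 171 at a = 5.2: Pab(L + b)/(6LEI) = 231.2/EI
  relative rotation θ_0 = (122 + 362.4)/EI = 484.4/EI
A unit hogging moment at Q produces rotation L₁/(3EI) + L₂/(3EI) = 4.5/EI.
Compatibility: M_Q·(L₁+L₂)/(3EI) = θ_0, giving M_Q = 107.6 kN·m (hogging).
Span PQ, ΣM about P with M_Q applied at Q: R_Q^{PQ}·7 = 261.3 + 107.6, so R_Q^{PQ} = 52.71 kN and R_P = 56 − 52.71 = 3.29 kN.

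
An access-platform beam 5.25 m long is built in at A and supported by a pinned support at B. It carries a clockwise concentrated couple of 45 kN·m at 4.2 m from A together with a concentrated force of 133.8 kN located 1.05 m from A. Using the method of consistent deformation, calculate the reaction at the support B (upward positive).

R_B = 19.84 kN

Release the roller at B. Primary structure: cantilever fixed at A.
Primary-structure tip deflection at B by superposition:
  clockwise couple 45 at a = 4.2: M₀a(2L − a)/(2EI) = 595.4/EI
  point load 133.8 at a = 1.05: Pa²(3L − a)/(6EI) = 361.4/EI
  δ_0 = 956.8/EI
Flexibility coefficient — unit upward force at B: δ_{BB} = L³/(3EI) = 48.23/EI.
The prop prevents deflection at B: R_B = δ_0/δ_{BB} = 956.8/48.23 = 19.84 kN.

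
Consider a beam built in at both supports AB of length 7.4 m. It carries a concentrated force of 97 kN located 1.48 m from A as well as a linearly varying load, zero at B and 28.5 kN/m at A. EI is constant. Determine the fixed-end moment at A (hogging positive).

Take the two fixed-end moments M_A, M_B as redundants; the released structure is the simple span AB.
On the primary (simply-supported) span, the end slopes from the loading are:
  at A: point load 97 at a = 1.48: Pab(L + b)/(6LEI) = 255/EI
  at B: point load 97 at a = 1.48: Pab(L + a)/(6LEI) = 170/EI
  at A: triangular load, peak 28.5: w₀L³/(45EI) = 256.6/EI
  at B: triangular load, peak 28.5: 7w₀L³/(360EI) = 224.6/EI
  θ_A0 = 511.6/EI,  θ_B0 = 394.5/EI
Flexibility coefficients: a unit moment at one end gives L/(3EI) there and L/(6EI) at the far end, so f₁₁ = f₂₂ = 2.467/EI and f₁₂ = f₂₁ = 1.233/EI.
Compatibility — zero rotation at each built-in end:
  2.467 M_A + 1.233 M_B = 511.6
  1.233 M_A + 2.467 M_B = 394.5
Solving the pair gives M_A = 169.9 kN·m and M_B = 74.99 kN·m (hogging).

M_A = 169.9 kN·m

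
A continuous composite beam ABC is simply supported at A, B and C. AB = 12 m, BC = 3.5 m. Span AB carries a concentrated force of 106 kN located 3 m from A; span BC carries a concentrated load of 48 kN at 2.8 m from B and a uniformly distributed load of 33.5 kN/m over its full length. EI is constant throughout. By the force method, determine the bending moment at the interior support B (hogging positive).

M_B = 130.6 kN·m

Insert a hinge at B; M_B is the redundant, and each span becomes simply supported.
Discontinuity in slope at B on the released structure — sum the simple-span end rotations:
  span AB: point load 106 at a = 3: Pab(L + a)/(6LEI) = 596.2/EI
  span BC: point load 48 at a = 2.8: Pab(L + b)/(6LEI) = 18.82/EI
  span BC: UDL 33.5: wL³/(24EI) = 59.85/EI
  relative rotation θ_0 = (596.2 + 78.66)/EI = 674.9/EI
A unit hogging moment at B produces rotation L₁/(3EI) + L₂/(3EI) = 5.167/EI.
Compatibility: M_B·(L₁+L₂)/(3EI) = θ_0, giving M_B = 130.6 kN·m (hogging).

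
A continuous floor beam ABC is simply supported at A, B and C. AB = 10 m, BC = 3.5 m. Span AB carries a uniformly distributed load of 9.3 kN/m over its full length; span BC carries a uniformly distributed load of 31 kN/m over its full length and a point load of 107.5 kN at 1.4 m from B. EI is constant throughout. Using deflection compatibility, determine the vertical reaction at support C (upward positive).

R_C = 63.78 kN

Insert a hinge at B; M_B is the redundant, and each span becomes simply supported.
Rotations at B on the released spans (each span's end-slope, ×1/EI):
  span AB: UDL 9.3: wL³/(24EI) = 387.5/EI
  span BC: UDL 31: wL³/(24EI) = 55.38/EI
  span BC: point load 107.5 at a = 1.4: Pab(L + b)/(6LEI) = 84.28/EI
  relative rotation θ_0 = (387.5 + 139.7)/EI = 527.2/EI
A unit hogging moment at B produces rotation L₁/(3EI) + L₂/(3EI) = 4.5/EI.
Slope continuity at B: θ_0 = M_B·4.5/EI, so M_B = 527.2/4.5 = 117.1 kN·m (hogging).
Span BC, ΣM about C: R_B^{BC}·3.5 = 415.6 + 117.1, so R_B^{BC} = 152.2 kN and R_C = 216 − 152.2 = 63.78 kN.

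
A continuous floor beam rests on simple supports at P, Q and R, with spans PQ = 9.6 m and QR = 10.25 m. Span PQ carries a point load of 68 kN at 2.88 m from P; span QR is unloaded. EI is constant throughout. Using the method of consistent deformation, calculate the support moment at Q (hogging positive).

Release continuity at Q by inserting a hinge; the redundant is the internal moment M_Q. The primary structure is two simply-supported spans PQ and QR.
End slopes at the hinge Q, treating each span as simply supported:
  span PQ: point load 68 at a = 2.88: Pab(L + a)/(6LEI) = 285.1/EI
  relative rotation θ_0 = (285.1 + 0)/EI = 285.1/EI
A unit hogging moment at Q produces rotation L₁/(3EI) + L₂/(3EI) = 6.617/EI.
Slope continuity at Q: θ_0 = M_Q·6.617/EI, so M_Q = 285.1/6.617 = 43.09 kN·m (hogging).

M_Q = 43.09 kN·m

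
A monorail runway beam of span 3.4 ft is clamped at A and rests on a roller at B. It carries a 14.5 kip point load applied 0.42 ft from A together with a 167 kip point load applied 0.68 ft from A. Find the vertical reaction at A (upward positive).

Remove the prop at B; the released (primary) structure is a cantilever built in at A.
Downward deflection at the released point B due to the loads:
  point load 14.5 at a = 0.42: Pa²(3L − a)/(6EI) = 4.169/EI
  point load 167 at a = 0.68: Pa²(3L − a)/(6EI) = 122.5/EI
  δ_0 = 126.7/EI
Flexibility coefficient — unit upward force at B: δ_{BB} = L³/(3EI) = 13.1/EI.
The prop prevents deflection at B: R_B = δ_0/δ_{BB} = 126.7/13.1 = 9.67 kip.
Vertical equilibrium: R_A = ΣP − R_B = 181.5 − 9.67 = 171.8 kip.

R_A = 171.8 kip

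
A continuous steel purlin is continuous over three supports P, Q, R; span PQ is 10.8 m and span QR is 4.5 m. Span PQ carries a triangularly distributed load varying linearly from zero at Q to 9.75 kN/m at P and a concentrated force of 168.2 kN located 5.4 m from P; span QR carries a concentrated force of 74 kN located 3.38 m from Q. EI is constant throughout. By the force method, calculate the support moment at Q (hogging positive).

M_Q = 298.7 kN·m

Release continuity at Q by inserting a hinge; the redundant is the internal moment M_Q. The primary structure is two simply-supported spans PQ and QR.
End slopes at the hinge Q, treating each span as simply supported:
  span PQ: triangular load, peak 9.75: 7w₀L³/(360EI) = 238.8/EI
  span PQ: point load 168.2 at a = 5.4: Pab(L + a)/(6LEI) = 1226/EI
  span QR: point load 74 at a = 3.38: Pab(L + b)/(6LEI) = 58.31/EI
  relative rotation θ_0 = (1465 + 58.31)/EI = 1523/EI
A unit hogging moment at Q produces rotation L₁/(3EI) + L₂/(3EI) = 5.1/EI.
Compatibility: M_Q·(L₁+L₂)/(3EI) = θ_0, giving M_Q = 298.7 kN·m (hogging).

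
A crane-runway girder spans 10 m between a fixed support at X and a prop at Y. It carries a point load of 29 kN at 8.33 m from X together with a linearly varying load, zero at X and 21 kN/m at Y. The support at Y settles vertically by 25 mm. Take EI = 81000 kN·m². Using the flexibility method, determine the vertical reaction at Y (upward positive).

R_Y = 73.48 kN

Take the reaction at Y as the redundant and release it; the primary structure is a cantilever fixed at X.
Deflection at Y on the released cantilever, summing each load's contribution:
  point load 29 at a = 8.33: Pa²(3L − a)/(6EI) = 7268/EI
  triangular load, peak 21 at the free end: 11w₀L⁴/(120EI) = 19250/EI
  δ_0 = 26518/EI
Flexibility coefficient — unit upward force at Y: δ_{YY} = L³/(3EI) = 333.3/EI.
With EI = 81000 kN·m²: δ_0 = 0.32738 m and δ_{YY} = 0.004115 m/kN.
Compatibility — the beam at Y must follow the support down by 0.025 m: δ_0 − R_Y·δ_{YY} = 0.025, so R_Y = (0.32738 − 0.025)/0.004115 = 73.48 kN.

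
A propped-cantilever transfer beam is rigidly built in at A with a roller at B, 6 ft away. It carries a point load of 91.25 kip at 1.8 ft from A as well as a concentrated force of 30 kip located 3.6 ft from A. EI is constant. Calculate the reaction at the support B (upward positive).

R_B = 24.05 kip

Remove the prop at B; the released (primary) structure is a cantilever built in at A.
Deflection at B on the released cantilever, summing each load's contribution:
  point load 91.25 at a = 1.8: Pa²(3L − a)/(6EI) = 798.3/EI
  point load 30 at a = 3.6: Pa²(3L − a)/(6EI) = 933.1/EI
  δ_0 = 1731/EI
Tip deflection under a unit load at B: L³/(3EI) = 72/EI.
Compatibility at B: δ_0 − R_B·δ_{BB} = 0, so R_B = 1731/72 = 24.05 kip.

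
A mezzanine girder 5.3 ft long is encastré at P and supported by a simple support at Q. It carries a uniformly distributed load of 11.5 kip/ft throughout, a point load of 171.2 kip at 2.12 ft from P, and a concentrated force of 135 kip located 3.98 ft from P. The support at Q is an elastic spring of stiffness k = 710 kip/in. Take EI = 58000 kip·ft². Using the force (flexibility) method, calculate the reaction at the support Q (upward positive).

R_Q = 126.7 kip

Choose R_Q as the redundant. The primary structure is the cantilever fixed at P.
Downward deflection at the released point Q due to the loads:
  UDL 11.5: wL⁴/(8EI) = 1134/EI
  point load 171.2 at a = 2.12: Pa²(3L − a)/(6EI) = 1767/EI
  point load 135 at a = 3.98: Pa²(3L − a)/(6EI) = 4248/EI
  δ_0 = 7150/EI
Flexibility coefficient — unit upward force at Q: δ_{QQ} = L³/(3EI) = 49.63/EI.
With EI = 58000 kip·ft²: δ_0 = 0.12327 ft and δ_{QQ} = 0.000856 ft/kip.
Compatibility — the spring shortens by R_Q/k under the reaction it provides: δ_0 − R_Q·δ_{QQ} = R_Q/k. With 1/k = 1/(710×12) ft/kip = 0.000117 ft/kip, R_Q = δ_0 / (δ_{QQ} + 1/k) = 0.12327 / (0.000856 + 0.000117) = 126.7 kip.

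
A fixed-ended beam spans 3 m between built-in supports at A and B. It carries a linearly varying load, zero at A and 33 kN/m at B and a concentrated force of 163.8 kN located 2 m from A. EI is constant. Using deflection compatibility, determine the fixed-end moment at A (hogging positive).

Release both end moments; the primary structure is a simply-supported span AB with redundants M_A and M_B.
End rotations of the released simple span under the applied load (×1/EI):
  at A: triangular load, peak 33: 7w₀L³/(360EI) = 17.32/EI
  at B: triangular load, peak 33: w₀L³/(45EI) = 19.8/EI
  at A: point load 163.8 at a = 2: Pab(L + b)/(6LEI) = 72.8/EI
  at B: point load 163.8 at a = 2: Pab(L + a)/(6LEI) = 91/EI
  θ_A0 = 90.12/EI,  θ_B0 = 110.8/EI
Flexibility coefficients: a unit moment at one end gives L/(3EI) there and L/(6EI) at the far end, so f₁₁ = f₂₂ = 1/EI and f₁₂ = f₂₁ = 0.5/EI.
Compatibility — zero rotation at each built-in end:
  1 M_A + 0.5 M_B = 90.12
  0.5 M_A + 1 M_B = 110.8
Solving the pair gives M_A = 46.3 kN·m and M_B = 87.65 kN·m (hogging).

M_A = 46.3 kN·m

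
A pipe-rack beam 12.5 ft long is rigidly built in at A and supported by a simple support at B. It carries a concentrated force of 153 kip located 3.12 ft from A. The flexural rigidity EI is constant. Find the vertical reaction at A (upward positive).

Release the roller at B. Primary structure: cantilever fixed at A.
Free-end deflection of the primary structure under the applied loading (downward +):
  point load 153 at a = 3.12: Pa²(3L − a)/(6EI) = 8534/EI
Flexibility coefficient — unit upward force at B: δ_{BB} = L³/(3EI) = 651/EI.
Compatibility at B: δ_0 − R_B·δ_{BB} = 0, so R_B = 8534/651 = 13.11 kip.
Vertical equilibrium: R_A = ΣP − R_B = 153 − 13.11 = 139.9 kip.

R_A = 139.9 kip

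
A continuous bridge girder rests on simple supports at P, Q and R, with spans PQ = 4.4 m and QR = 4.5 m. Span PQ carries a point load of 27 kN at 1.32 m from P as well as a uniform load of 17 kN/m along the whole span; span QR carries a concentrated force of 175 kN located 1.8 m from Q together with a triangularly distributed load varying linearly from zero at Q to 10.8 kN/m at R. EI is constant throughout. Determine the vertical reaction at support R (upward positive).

Release continuity at Q by inserting a hinge; the redundant is the internal moment M_Q. The primary structure is two simply-supported spans PQ and QR.
Rotations at Q on the released spans (each span's end-slope, ×1/EI):
  span PQ: point load 27 at a = 1.32: Pab(L + a)/(6LEI) = 23.78/EI
  span PQ: UDL 17: wL³/(24EI) = 60.34/EI
  span QR: point load 175 at a = 1.8: Pab(L + b)/(6LEI) = 226.8/EI
  span QR: triangular load, peak 10.8: 7w₀L³/(360EI) = 19.14/EI
  relative rotation θ_0 = (84.12 + 245.9)/EI = 330.1/EI
A unit hogging moment at Q produces rotation L₁/(3EI) + L₂/(3EI) = 2.967/EI.
Slope continuity at Q: θ_0 = M_Q·2.967/EI, so M_Q = 330.1/2.967 = 111.3 kN·m (hogging).
Span QR, ΣM about R: R_Q^{QR}·4.5 = 508.9 + 111.3, so R_Q^{QR} = 137.8 kN and R_R = 199.3 − 137.8 = 61.48 kN.

R_R = 61.48 kN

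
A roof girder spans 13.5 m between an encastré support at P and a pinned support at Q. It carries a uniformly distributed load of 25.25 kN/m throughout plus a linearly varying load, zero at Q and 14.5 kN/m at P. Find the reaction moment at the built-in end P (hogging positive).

M_P = 751.4 kN·m

Remove the prop at Q; the released (primary) structure is a cantilever built in at P.
Primary-structure tip deflection at Q by superposition:
  UDL 25.25: wL⁴/(8EI) = 104835/EI
  triangular load, peak 14.5 at the fixed end: w₀L⁴/(30EI) = 16054/EI
  δ_0 = 120889/EI
Flexibility coefficient — unit upward force at Q: δ_{QQ} = L³/(3EI) = 820.1/EI.
Compatibility at Q: δ_0 − R_Q·δ_{QQ} = 0, so R_Q = 120889/820.1 = 147.4 kN.
Moment equilibrium about P: M_P = Σ(load moments about P) − R_Q·L = 2741 − 147.4×13.5 = 751.4 kN·m.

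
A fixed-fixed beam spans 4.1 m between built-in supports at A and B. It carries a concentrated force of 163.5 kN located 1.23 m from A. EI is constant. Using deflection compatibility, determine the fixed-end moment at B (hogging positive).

Take the two fixed-end moments M_A, M_B as redundants; the released structure is the simple span AB.
On the primary (simply-supported) span, the end slopes from the loading are:
  at A: point load 163.5 at a = 1.23: Pab(L + b)/(6LEI) = 163.5/EI
  at B: point load 163.5 at a = 1.23: Pab(L + a)/(6LEI) = 125.1/EI
  θ_A0 = 163.5/EI,  θ_B0 = 125.1/EI
Flexibility coefficients: a unit moment at one end gives L/(3EI) there and L/(6EI) at the far end, so f₁₁ = f₂₂ = 1.367/EI and f₁₂ = f₂₁ = 0.6833/EI.
Compatibility — zero rotation at each built-in end:
  1.367 M_A + 0.6833 M_B = 163.5
  0.6833 M_A + 1.367 M_B = 125.1
Solving the pair gives M_A = 98.54 kN·m and M_B = 42.23 kN·m (hogging).

M_B = 42.23 kN·m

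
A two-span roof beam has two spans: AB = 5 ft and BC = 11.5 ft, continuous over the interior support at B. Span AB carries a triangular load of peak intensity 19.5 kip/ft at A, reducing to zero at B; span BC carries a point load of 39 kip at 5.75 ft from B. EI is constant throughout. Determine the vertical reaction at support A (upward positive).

R_A = 19.05 kip

Insert a hinge at B; M_B is the redundant, and each span becomes simply supported.
Rotations at B on the released spans (each span's end-slope, ×1/EI):
  span AB: triangular load, peak 19.5: 7w₀L³/(360EI) = 47.4/EI
  span BC: point load 39 at a = 5.75: Pab(L + b)/(6LEI) = 322.4/EI
  relative rotation θ_0 = (47.4 + 322.4)/EI = 369.8/EI
A unit hogging moment at B produces rotation L₁/(3EI) + L₂/(3EI) = 5.5/EI.
Compatibility: M_B·(L₁+L₂)/(3EI) = θ_0, giving M_B = 67.23 kip·ft (hogging).
Span AB, ΣM about A with M_B applied at B: R_B^{AB}·5 = 81.25 + 67.23, so R_B^{AB} = 29.7 kip and R_A = 48.75 − 29.7 = 19.05 kip.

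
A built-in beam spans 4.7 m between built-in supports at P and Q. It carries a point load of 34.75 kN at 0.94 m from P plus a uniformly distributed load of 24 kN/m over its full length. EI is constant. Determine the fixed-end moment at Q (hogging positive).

Release both end moments; the primary structure is a simply-supported span PQ with redundants M_P and M_Q.
On the primary (simply-supported) span, the end slopes from the loading are:
  at P: point load 34.75 at a = 0.94: Pab(L + b)/(6LEI) = 36.85/EI
  at Q: point load 34.75 at a = 0.94: Pab(L + a)/(6LEI) = 24.56/EI
  at P: UDL 24: wL³/(24EI) = 103.8/EI
  at Q: UDL 24: wL³/(24EI) = 103.8/EI
  θ_P0 = 140.7/EI,  θ_Q0 = 128.4/EI
Flexibility coefficients: a unit moment at one end gives L/(3EI) there and L/(6EI) at the far end, so f₁₁ = f₂₂ = 1.567/EI and f₁₂ = f₂₁ = 0.7833/EI.
Compatibility — zero rotation at each built-in end:
  1.567 M_P + 0.7833 M_Q = 140.7
  0.7833 M_P + 1.567 M_Q = 128.4
Solving the pair gives M_P = 65.09 kN·m and M_Q = 49.41 kN·m (hogging).

M_Q = 49.41 kN·m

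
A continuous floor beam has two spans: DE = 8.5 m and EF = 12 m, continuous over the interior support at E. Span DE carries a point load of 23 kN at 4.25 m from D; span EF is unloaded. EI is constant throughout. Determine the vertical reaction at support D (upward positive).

Release continuity at E by inserting a hinge; the redundant is the internal moment M_E. The primary structure is two simply-supported spans DE and EF.
Rotations at E on the released spans (each span's end-slope, ×1/EI):
  span DE: point load 23 at a = 4.25: Pab(L + a)/(6LEI) = 103.9/EI
  relative rotation θ_0 = (103.9 + 0)/EI = 103.9/EI
A unit hogging moment at E produces rotation L₁/(3EI) + L₂/(3EI) = 6.833/EI.
Compatibility: M_E·(L₁+L₂)/(3EI) = θ_0, giving M_E = 15.2 kN·m (hogging).
Span DE, ΣM about D with M_E applied at E: R_E^{DE}·8.5 = 97.75 + 15.2, so R_E^{DE} = 13.29 kN and R_D = 23 − 13.29 = 9.712 kN.

R_D = 9.712 kN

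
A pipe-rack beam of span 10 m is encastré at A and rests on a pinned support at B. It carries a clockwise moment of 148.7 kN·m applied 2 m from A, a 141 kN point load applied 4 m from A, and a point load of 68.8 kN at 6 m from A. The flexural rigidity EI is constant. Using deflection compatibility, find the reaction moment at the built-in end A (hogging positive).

Remove the prop at B; the released (primary) structure is a cantilever built in at A.
Primary-structure tip deflection at B by superposition:
  clockwise couple 148.7 at a = 2: M₀a(2L − a)/(2EI) = 2677/EI
  point load 141 at a = 4: Pa²(3L − a)/(6EI) = 9776/EI
  point load 68.8 at a = 6: Pa²(3L − a)/(6EI) = 9907/EI
  δ_0 = 22360/EI
Flexibility coefficient — unit upward force at B: δ_{BB} = L³/(3EI) = 333.3/EI.
The prop prevents deflection at B: R_B = δ_0/δ_{BB} = 22360/333.3 = 67.08 kN.
Moment equilibrium about A: M_A = Σ(load moments about A) − R_B·L = 1126 − 67.08×10 = 454.7 kN·m.

M_A = 454.7 kN·m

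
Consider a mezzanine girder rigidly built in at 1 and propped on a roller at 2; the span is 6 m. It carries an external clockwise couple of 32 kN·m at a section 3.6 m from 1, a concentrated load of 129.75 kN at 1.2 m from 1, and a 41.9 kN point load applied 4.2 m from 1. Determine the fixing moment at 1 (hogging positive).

Take the reaction at 2 as the redundant and release it; the primary structure is a cantilever fixed at 1.
Free-end deflection of the primary structure under the applied loading (downward +):
  clockwise couple 32 at a = 3.6: M₀a(2L − a)/(2EI) = 483.8/EI
  point load 129.75 at a = 1.2: Pa²(3L − a)/(6EI) = 523.2/EI
  point load 41.9 at a = 4.2: Pa²(3L − a)/(6EI) = 1700/EI
  δ_0 = 2707/EI
Flexibility coefficient — unit upward force at 2: δ_{22} = L³/(3EI) = 72/EI.
Compatibility at 2: δ_0 − R_2·δ_{22} = 0, so R_2 = 2707/72 = 37.6 kN.
Moment equilibrium about 1: M_1 = Σ(load moments about 1) − R_2·L = 363.7 − 37.6×6 = 138.1 kN·m.

M_1 = 138.1 kN·m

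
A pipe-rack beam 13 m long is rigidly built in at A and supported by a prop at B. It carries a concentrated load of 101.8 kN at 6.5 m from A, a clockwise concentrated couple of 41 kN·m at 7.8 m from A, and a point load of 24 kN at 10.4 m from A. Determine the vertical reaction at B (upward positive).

R_B = 52.68 kN

Choose R_B as the redundant. The primary structure is the cantilever fixed at A.
Deflection at B on the released cantilever, summing each load's contribution:
  point load 101.8 at a = 6.5: Pa²(3L − a)/(6EI) = 23297/EI
  clockwise couple 41 at a = 7.8: M₀a(2L − a)/(2EI) = 2910/EI
  point load 24 at a = 10.4: Pa²(3L − a)/(6EI) = 12374/EI
  δ_0 = 38581/EI
Tip deflection under a unit load at B: L³/(3EI) = 732.3/EI.
Compatibility at B: δ_0 − R_B·δ_{BB} = 0, so R_B = 38581/732.3 = 52.68 kN.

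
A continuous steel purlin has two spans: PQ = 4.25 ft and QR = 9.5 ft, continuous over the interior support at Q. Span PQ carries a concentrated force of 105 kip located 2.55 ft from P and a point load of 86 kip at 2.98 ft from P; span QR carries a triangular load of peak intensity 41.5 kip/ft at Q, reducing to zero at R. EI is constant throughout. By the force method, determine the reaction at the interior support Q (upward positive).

R_Q = 329.3 kip

Release continuity at Q by inserting a hinge; the redundant is the internal moment M_Q. The primary structure is two simply-supported spans PQ and QR.
Rotations at Q on the released spans (each span's end-slope, ×1/EI):
  span PQ: point load 105 at a = 2.55: Pab(L + a)/(6LEI) = 121.4/EI
  span PQ: point load 86 at a = 2.98: Pab(L + a)/(6LEI) = 92.28/EI
  span QR: triangular load, peak 41.5: w₀L³/(45EI) = 790.7/EI
  relative rotation θ_0 = (213.7 + 790.7)/EI = 1004/EI
A unit hogging moment at Q produces rotation L₁/(3EI) + L₂/(3EI) = 4.583/EI.
Compatibility: M_Q·(L₁+L₂)/(3EI) = θ_0, giving M_Q = 219.1 kip·ft (hogging).
Span PQ, ΣM about P with M_Q applied at Q: R_Q^{PQ}·4.25 = 524 + 219.1, so R_Q^{PQ} = 174.9 kip and R_P = 191 − 174.9 = 16.14 kip.
Span QR, ΣM about R: R_Q^{QR}·9.5 = 1248 + 219.1, so R_Q^{QR} = 154.5 kip and R_R = 197.1 − 154.5 = 42.64 kip.
R_Q = 174.9 + 154.5 = 329.3 kip.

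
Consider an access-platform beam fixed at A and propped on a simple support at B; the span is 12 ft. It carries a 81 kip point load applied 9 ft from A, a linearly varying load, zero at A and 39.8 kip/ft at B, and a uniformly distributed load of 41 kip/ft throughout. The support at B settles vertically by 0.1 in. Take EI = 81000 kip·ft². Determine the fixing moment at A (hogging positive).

Take the reaction at B as the redundant and release it; the primary structure is a cantilever fixed at A.
Primary-structure tip deflection at B by superposition:
  point load 81 at a = 9: Pa²(3L − a)/(6EI) = 29524/EI
  triangular load, peak 39.8 at the free end: 11w₀L⁴/(120EI) = 75652/EI
  UDL 41: wL⁴/(8EI) = 106272/EI
  δ_0 = 211448/EI
Flexibility coefficient — unit upward force at B: δ_{BB} = L³/(3EI) = 576/EI.
With EI = 81000 kip·ft²: δ_0 = 2.6105 ft and δ_{BB} = 0.007111 ft/kip.
Compatibility — the beam at B must follow the support down by 0.008333 ft: δ_0 − R_B·δ_{BB} = 0.008333, so R_B = (2.6105 − 0.008333)/0.007111 = 365.9 kip.
Moment equilibrium about A: M_A = Σ(load moments about A) − R_B·L = 5591 − 365.9×12 = 1200 kip·ft.

M_A = 1200 kip·ft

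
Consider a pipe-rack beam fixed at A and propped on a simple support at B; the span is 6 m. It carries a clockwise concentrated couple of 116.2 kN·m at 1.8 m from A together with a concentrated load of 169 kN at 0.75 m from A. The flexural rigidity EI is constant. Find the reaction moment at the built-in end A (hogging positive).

M_A = 131.3 kN·m

Take the reaction at B as the redundant and release it; the primary structure is a cantilever fixed at A.
Deflection at B on the released cantilever, summing each load's contribution:
  clockwise couple 116.2 at a = 1.8: M₀a(2L − a)/(2EI) = 1067/EI
  point load 169 at a = 0.75: Pa²(3L − a)/(6EI) = 273.3/EI
  δ_0 = 1340/EI
Tip deflection under a unit load at B: L³/(3EI) = 72/EI.
Compatibility at B: δ_0 − R_B·δ_{BB} = 0, so R_B = 1340/72 = 18.61 kN.
Moment equilibrium about A: M_A = Σ(load moments about A) − R_B·L = 242.9 − 18.61×6 = 131.3 kN·m.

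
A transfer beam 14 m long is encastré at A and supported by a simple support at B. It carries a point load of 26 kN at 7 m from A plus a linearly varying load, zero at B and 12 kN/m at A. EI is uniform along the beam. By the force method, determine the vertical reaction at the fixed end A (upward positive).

Remove the prop at B; the released (primary) structure is a cantilever built in at A.
Free-end deflection of the primary structure under the applied loading (downward +):
  point load 26 at a = 7: Pa²(3L − a)/(6EI) = 7432/EI
  triangular load, peak 12 at the fixed end: w₀L⁴/(30EI) = 15366/EI
  δ_0 = 22798/EI
Flexibility coefficient — unit upward force at B: δ_{BB} = L³/(3EI) = 914.7/EI.
The prop prevents deflection at B: R_B = δ_0/δ_{BB} = 22798/914.7 = 24.93 kN.
Vertical equilibrium: R_A = ΣP − R_B = 110 − 24.93 = 85.08 kN.

R_A = 85.08 kN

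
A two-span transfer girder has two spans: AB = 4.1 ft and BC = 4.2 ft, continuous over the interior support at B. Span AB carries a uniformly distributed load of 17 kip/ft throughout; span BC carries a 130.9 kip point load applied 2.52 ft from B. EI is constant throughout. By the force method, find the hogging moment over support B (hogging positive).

Insert a hinge at B; M_B is the redundant, and each span becomes simply supported.
Discontinuity in slope at B on the released structure — sum the simple-span end rotations:
  span AB: UDL 17: wL³/(24EI) = 48.82/EI
  span BC: point load 130.9 at a = 2.52: Pab(L + b)/(6LEI) = 129.3/EI
  relative rotation θ_0 = (48.82 + 129.3)/EI = 178.1/EI
A unit hogging moment at B produces rotation L₁/(3EI) + L₂/(3EI) = 2.767/EI.
Compatibility: M_B·(L₁+L₂)/(3EI) = θ_0, giving M_B = 64.38 kip·ft (hogging).

M_B = 64.38 kip·ft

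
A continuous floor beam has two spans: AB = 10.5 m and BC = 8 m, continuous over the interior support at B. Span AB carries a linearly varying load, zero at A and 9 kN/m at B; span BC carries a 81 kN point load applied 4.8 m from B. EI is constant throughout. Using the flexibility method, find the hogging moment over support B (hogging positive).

Release continuity at B by inserting a hinge; the redundant is the internal moment M_B. The primary structure is two simply-supported spans AB and BC.
Discontinuity in slope at B on the released structure — sum the simple-span end rotations:
  span AB: triangular load, peak 9: w₀L³/(45EI) = 231.5/EI
  span BC: point load 81 at a = 4.8: Pab(L + b)/(6LEI) = 290.3/EI
  relative rotation θ_0 = (231.5 + 290.3)/EI = 521.8/EI
A unit hogging moment at B produces rotation L₁/(3EI) + L₂/(3EI) = 6.167/EI.
Slope continuity at B: θ_0 = M_B·6.167/EI, so M_B = 521.8/6.167 = 84.62 kN·m (hogging).

M_B = 84.62 kN·m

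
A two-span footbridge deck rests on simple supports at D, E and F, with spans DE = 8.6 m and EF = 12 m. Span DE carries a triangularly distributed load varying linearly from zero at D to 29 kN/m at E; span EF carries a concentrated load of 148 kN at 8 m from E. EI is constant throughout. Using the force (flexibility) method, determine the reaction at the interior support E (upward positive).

Release continuity at E by inserting a hinge; the redundant is the internal moment M_E. The primary structure is two simply-supported spans DE and EF.
End slopes at the hinge E, treating each span as simply supported:
  span DE: triangular load, peak 29: w₀L³/(45EI) = 409.9/EI
  span EF: point load 148 at a = 8: Pab(L + b)/(6LEI) = 1052/EI
  relative rotation θ_0 = (409.9 + 1052)/EI = 1462/EI
A unit hogging moment at E produces rotation L₁/(3EI) + L₂/(3EI) = 6.867/EI.
Compatibility: M_E·(L₁+L₂)/(3EI) = θ_0, giving M_E = 213 kN·m (hogging).
Span DE, ΣM about D with M_E applied at E: R_E^{DE}·8.6 = 714.9 + 213, so R_E^{DE} = 107.9 kN and R_D = 124.7 − 107.9 = 16.8 kN.
Span EF, ΣM about F: R_E^{EF}·12 = 592 + 213, so R_E^{EF} = 67.08 kN and R_F = 148 − 67.08 = 80.92 kN.
R_E = 107.9 + 67.08 = 175 kN.

R_E = 175 kN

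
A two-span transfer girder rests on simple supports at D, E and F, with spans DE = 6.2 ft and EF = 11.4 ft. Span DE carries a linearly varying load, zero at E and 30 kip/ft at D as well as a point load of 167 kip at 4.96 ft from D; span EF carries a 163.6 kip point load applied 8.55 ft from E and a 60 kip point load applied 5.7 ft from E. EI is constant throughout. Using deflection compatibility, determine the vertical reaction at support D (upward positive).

Release continuity at E by inserting a hinge; the redundant is the internal moment M_E. The primary structure is two simply-supported spans DE and EF.
Discontinuity in slope at E on the released structure — sum the simple-span end rotations:
  span DE: triangular load, peak 30: 7w₀L³/(360EI) = 139/EI
  span DE: point load 167 at a = 4.96: Pab(L + a)/(6LEI) = 308.1/EI
  span EF: point load 163.6 at a = 8.55: Pab(L + b)/(6LEI) = 830.5/EI
  span EF: point load 60 at a = 5.7: Pab(L + b)/(6LEI) = 487.4/EI
  relative rotation θ_0 = (447.2 + 1318)/EI = 1765/EI
A unit hogging moment at E produces rotation L₁/(3EI) + L₂/(3EI) = 5.867/EI.
Slope continuity at E: θ_0 = M_E·5.867/EI, so M_E = 1765/5.867 = 300.9 kip·ft (hogging).
Span DE, ΣM about D with M_E applied at E: R_E^{DE}·6.2 = 1021 + 300.9, so R_E^{DE} = 213.1 kip and R_D = 260 − 213.1 = 46.87 kip.

R_D = 46.87 kip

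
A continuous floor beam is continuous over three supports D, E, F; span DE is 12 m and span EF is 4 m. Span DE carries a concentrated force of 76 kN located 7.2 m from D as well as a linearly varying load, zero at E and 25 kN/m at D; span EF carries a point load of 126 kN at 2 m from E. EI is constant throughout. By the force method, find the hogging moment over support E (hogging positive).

Take M_E as the redundant. Released structure: two simple spans DE and EF with a hinge at E.
Rotations at E on the released spans (each span's end-slope, ×1/EI):
  span DE: point load 76 at a = 7.2: Pab(L + a)/(6LEI) = 700.4/EI
  span DE: triangular load, peak 25: 7w₀L³/(360EI) = 840/EI
  span EF: point load 126 at a = 2: Pab(L + b)/(6LEI) = 126/EI
  relative rotation θ_0 = (1540 + 126)/EI = 1666/EI
A unit hogging moment at E produces rotation L₁/(3EI) + L₂/(3EI) = 5.333/EI.
Compatibility: M_E·(L₁+L₂)/(3EI) = θ_0, giving M_E = 312.5 kN·m (hogging).

M_E = 312.5 kN·m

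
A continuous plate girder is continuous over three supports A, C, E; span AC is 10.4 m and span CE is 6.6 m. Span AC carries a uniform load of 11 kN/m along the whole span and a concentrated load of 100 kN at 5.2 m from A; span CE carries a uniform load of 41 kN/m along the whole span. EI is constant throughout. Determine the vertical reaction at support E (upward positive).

Take M_C as the redundant. Released structure: two simple spans AC and CE with a hinge at C.
Discontinuity in slope at C on the released structure — sum the simple-span end rotations:
  span AC: UDL 11: wL³/(24EI) = 515.6/EI
  span AC: point load 100 at a = 5.2: Pab(L + a)/(6LEI) = 676/EI
  span CE: UDL 41: wL³/(24EI) = 491.1/EI
  relative rotation θ_0 = (1192 + 491.1)/EI = 1683/EI
A unit hogging moment at C produces rotation L₁/(3EI) + L₂/(3EI) = 5.667/EI.
Slope continuity at C: θ_0 = M_C·5.667/EI, so M_C = 1683/5.667 = 296.9 kN·m (hogging).
Span CE, ΣM about E: R_C^{CE}·6.6 = 893 + 296.9, so R_C^{CE} = 180.3 kN and R_E = 270.6 − 180.3 = 90.31 kN.

R_E = 90.31 kN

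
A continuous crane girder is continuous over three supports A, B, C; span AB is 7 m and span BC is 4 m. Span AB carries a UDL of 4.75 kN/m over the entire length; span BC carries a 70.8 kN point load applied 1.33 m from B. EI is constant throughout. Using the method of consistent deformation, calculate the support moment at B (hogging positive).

M_B = 37.57 kN·m

Release continuity at B by inserting a hinge; the redundant is the internal moment M_B. The primary structure is two simply-supported spans AB and BC.
End slopes at the hinge B, treating each span as simply supported:
  span AB: UDL 4.75: wL³/(24EI) = 67.89/EI
  span BC: point load 70.8 at a = 1.33: Pab(L + b)/(6LEI) = 69.87/EI
  relative rotation θ_0 = (67.89 + 69.87)/EI = 137.8/EI
A unit hogging moment at B produces rotation L₁/(3EI) + L₂/(3EI) = 3.667/EI.
Slope continuity at B: θ_0 = M_B·3.667/EI, so M_B = 137.8/3.667 = 37.57 kN·m (hogging).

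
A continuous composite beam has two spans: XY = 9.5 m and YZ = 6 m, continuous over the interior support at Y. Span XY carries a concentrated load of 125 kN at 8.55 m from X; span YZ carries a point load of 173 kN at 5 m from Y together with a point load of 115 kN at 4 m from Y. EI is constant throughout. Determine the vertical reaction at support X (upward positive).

R_X = -1.642 kN

Release continuity at Y by inserting a hinge; the redundant is the internal moment M_Y. The primary structure is two simply-supported spans XY and YZ.
Discontinuity in slope at Y on the released structure — sum the simple-span end rotations:
  span XY: point load 125 at a = 8.55: Pab(L + a)/(6LEI) = 321.5/EI
  span YZ: point load 173 at a = 5: Pab(L + b)/(6LEI) = 168.2/EI
  span YZ: point load 115 at a = 4: Pab(L + b)/(6LEI) = 204.4/EI
  relative rotation θ_0 = (321.5 + 372.6)/EI = 694.2/EI
A unit hogging moment at Y produces rotation L₁/(3EI) + L₂/(3EI) = 5.167/EI.
Compatibility: M_Y·(L₁+L₂)/(3EI) = θ_0, giving M_Y = 134.4 kN·m (hogging).
Span XY, ΣM about X with M_Y applied at Y: R_Y^{XY}·9.5 = 1069 + 134.4, so R_Y^{XY} = 126.6 kN and R_X = 125 − 126.6 = -1.642 kN.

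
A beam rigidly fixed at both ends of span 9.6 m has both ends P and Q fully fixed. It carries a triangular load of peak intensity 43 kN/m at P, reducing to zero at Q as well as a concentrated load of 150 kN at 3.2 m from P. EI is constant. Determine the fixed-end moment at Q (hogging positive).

M_Q = 238.8 kN·m

Release both end moments; the primary structure is a simply-supported span PQ with redundants M_P and M_Q.
Simple-span end rotations at P and Q under the given loads:
  at P: triangular load, peak 43: w₀L³/(45EI) = 845.4/EI
  at Q: triangular load, peak 43: 7w₀L³/(360EI) = 739.7/EI
  at P: point load 150 at a = 3.2: Pab(L + b)/(6LEI) = 853.3/EI
  at Q: point load 150 at a = 3.2: Pab(L + a)/(6LEI) = 682.7/EI
  θ_P0 = 1699/EI,  θ_Q0 = 1422/EI
Flexibility coefficients: a unit moment at one end gives L/(3EI) there and L/(6EI) at the far end, so f₁₁ = f₂₂ = 3.2/EI and f₁₂ = f₂₁ = 1.6/EI.
Compatibility — zero rotation at each built-in end:
  3.2 M_P + 1.6 M_Q = 1699
  1.6 M_P + 3.2 M_Q = 1422
Solving the pair gives M_P = 411.5 kN·m and M_Q = 238.8 kN·m (hogging).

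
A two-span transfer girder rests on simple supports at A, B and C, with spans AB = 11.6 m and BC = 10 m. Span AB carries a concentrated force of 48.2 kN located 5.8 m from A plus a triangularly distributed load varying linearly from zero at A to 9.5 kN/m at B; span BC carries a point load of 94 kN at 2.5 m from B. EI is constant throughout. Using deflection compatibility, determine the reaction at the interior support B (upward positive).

R_B = 163.6 kN

Insert a hinge at B; M_B is the redundant, and each span becomes simply supported.
Rotations at B on the released spans (each span's end-slope, ×1/EI):
  span AB: point load 48.2 at a = 5.8: Pab(L + a)/(6LEI) = 405.4/EI
  span AB: triangular load, peak 9.5: w₀L³/(45EI) = 329.5/EI
  span BC: point load 94 at a = 2.5: Pab(L + b)/(6LEI) = 514.1/EI
  relative rotation θ_0 = (734.9 + 514.1)/EI = 1249/EI
A unit hogging moment at B produces rotation L₁/(3EI) + L₂/(3EI) = 7.2/EI.
Compatibility: M_B·(L₁+L₂)/(3EI) = θ_0, giving M_B = 173.5 kN·m (hogging).
Span AB, ΣM about A with M_B applied at B: R_B^{AB}·11.6 = 705.7 + 173.5, so R_B^{AB} = 75.79 kN and R_A = 103.3 − 75.79 = 27.51 kN.
Span BC, ΣM about C: R_B^{BC}·10 = 705 + 173.5, so R_B^{BC} = 87.85 kN and R_C = 94 − 87.85 = 6.154 kN.
R_B = 75.79 + 87.85 = 163.6 kN.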